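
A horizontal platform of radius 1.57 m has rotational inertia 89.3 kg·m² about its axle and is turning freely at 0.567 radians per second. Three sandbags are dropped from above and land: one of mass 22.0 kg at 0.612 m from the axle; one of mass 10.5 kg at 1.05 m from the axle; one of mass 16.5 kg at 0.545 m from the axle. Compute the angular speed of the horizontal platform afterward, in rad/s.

The added mass arrives with no angular momentum about the axle, and any external torque about the axle is negligible, so the system's angular momentum is conserved.
Added inertia Σmr² = (22.0)(0.612)² + (10.5)(1.05)² + (16.5)(0.545)² = 24.72 kg·m²; I_f = 89.30 + 24.72 = 114.0 kg·m².
ω_f = I_p ω_i / I_f = (89.30)(0.567) / 114.0 = 0.4441 rad/s.

ω_f ≈ 0.444 rad/s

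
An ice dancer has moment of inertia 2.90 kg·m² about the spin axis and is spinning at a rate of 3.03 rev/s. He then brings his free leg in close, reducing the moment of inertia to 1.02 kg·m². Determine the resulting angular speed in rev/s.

Angular momentum about the spin axis is conserved since the torque about it is zero.
ω₂ = I₁ω₁ / I₂ = (2.900)(3.03 rev/s) / (1.020) = 8.615 rev/s.

ω₂ ≈ 8.61 rev/s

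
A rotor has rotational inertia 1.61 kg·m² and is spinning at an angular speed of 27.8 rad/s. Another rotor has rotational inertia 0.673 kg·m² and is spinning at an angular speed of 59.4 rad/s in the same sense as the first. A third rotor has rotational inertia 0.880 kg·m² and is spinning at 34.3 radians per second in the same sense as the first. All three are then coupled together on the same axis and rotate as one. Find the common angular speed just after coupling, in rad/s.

No external torque acts about the common axis, so total angular momentum is conserved.
Taking A's sense as positive: L = (1.610)(27.8) + (0.6730)(59.4) + (0.8800)(34.3) = 114.9 kg·m²·rad/s.
Combined I = 1.610 + 0.6730 + 0.8800 = 3.163 kg·m².
ω_f = L / I = 114.9 / 3.163 = 36.33 rad/s.

|ω_f| ≈ 36.3 rad/s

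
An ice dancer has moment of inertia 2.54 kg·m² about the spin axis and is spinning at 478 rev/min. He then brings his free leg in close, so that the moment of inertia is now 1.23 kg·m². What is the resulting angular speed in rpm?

Angular momentum about the spin axis is conserved since the torque about it is zero.
ω₂ = I₁ω₁ / I₂ = (2.540)(478 rpm) / (1.230) = 987.1 rpm.

ω₂ ≈ 987 rpm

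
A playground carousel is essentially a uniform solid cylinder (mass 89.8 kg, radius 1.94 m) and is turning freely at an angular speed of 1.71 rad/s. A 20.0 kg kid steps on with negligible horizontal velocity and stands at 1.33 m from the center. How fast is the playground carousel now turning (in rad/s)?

ω_f ≈ 1.41 rad/s

No external torque acts about the center; L_before = L_after.
I_p = ½(89.8)(1.94)² = 169.0 kg·m².
Added inertia Σmr² = (20.0)(1.33)² = 35.38 kg·m²; I_f = 169.0 + 35.38 = 204.4 kg·m².
ω_f = I_p ω_i / I_f = (169.0)(1.71) / 204.4 = 1.414 rad/s.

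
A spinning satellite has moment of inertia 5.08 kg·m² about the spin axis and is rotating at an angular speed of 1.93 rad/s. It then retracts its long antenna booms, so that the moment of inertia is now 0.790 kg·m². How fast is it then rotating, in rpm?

ω₂ ≈ 119 rpm

Angular momentum about the spin axis is conserved since the torque about it is zero.
ω₂ = I₁ω₁ / I₂ = (5.080)(1.93 rad/s) / (0.7900) = 12.41 rad/s = 118.5 rpm.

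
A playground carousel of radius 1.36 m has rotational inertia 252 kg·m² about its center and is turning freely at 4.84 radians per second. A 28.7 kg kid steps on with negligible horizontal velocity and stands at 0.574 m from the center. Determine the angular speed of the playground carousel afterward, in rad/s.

ω_f ≈ 4.66 rad/s

The added mass arrives with no angular momentum about the center, and any external torque about the center is negligible, so the system's angular momentum is conserved.
Added inertia Σmr² = (28.7)(0.574)² = 9.456 kg·m²; I_f = 252.0 + 9.456 = 261.5 kg·m².
ω_f = I_p ω_i / I_f = (252.0)(4.84) / 261.5 = 4.665 rad/s.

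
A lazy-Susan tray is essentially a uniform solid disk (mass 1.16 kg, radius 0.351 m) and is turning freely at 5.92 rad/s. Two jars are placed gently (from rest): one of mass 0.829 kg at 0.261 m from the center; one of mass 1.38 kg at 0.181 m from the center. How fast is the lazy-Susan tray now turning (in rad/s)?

The added mass arrives with no angular momentum about the center, and any external torque about the center is negligible, so the system's angular momentum is conserved.
I_p = ½(1.16)(0.351)² = 0.07146 kg·m².
Added inertia Σmr² = (0.829)(0.261)² + (1.38)(0.181)² = 0.1017 kg·m²; I_f = 0.07146 + 0.1017 = 0.1731 kg·m².
ω_f = I_p ω_i / I_f = (0.07146)(5.92) / 0.1731 = 2.443 rad/s.

ω_f ≈ 2.44 rad/s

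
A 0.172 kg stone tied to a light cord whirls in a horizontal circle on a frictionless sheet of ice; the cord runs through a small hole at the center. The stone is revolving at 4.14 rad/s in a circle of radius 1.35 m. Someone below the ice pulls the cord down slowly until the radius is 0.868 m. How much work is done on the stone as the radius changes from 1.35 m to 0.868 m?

No torque about the axis ⇒ m r₁² ω₁ = m r₂² ω₂.
ω₂ = ω₁ (r₁/r₂)² = (4.14)(1.35/0.868)² = 10.01 rad/s.
W = ΔKE = ½m(v₂² − v₁²) = 3.812 J.

W ≈ 3.81 J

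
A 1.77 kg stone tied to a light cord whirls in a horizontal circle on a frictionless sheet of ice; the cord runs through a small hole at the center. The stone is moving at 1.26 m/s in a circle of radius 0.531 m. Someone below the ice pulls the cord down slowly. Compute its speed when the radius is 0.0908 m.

Central (radial) force ⇒ zero torque about the center ⇒ m v r is constant.
v₂ = v₁ r₁ / r₂ = (1.26)(0.531) / (0.0908) = 7.369 m/s.

v₂ ≈ 7.37 m/s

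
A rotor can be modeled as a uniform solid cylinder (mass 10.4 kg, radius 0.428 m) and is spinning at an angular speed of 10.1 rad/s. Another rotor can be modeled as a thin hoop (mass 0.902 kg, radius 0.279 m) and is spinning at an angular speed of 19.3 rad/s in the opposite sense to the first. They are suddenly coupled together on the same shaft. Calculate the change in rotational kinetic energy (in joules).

The coupling torques are internal; angular momentum about the shared axis is conserved.
Moments of inertia: I_A = ½(10.4)(0.428)² = 0.9526 kg·m²; I_B = (0.902)(0.279)² = 0.07021 kg·m².
Taking A's sense as positive: L = (0.9526)(10.1) − (0.07021)(19.3) = 8.266 kg·m²·rad/s.
Combined I = 0.9526 + 0.07021 = 1.023 kg·m².
ω_f = L / I = 8.266 / 1.023 = 8.082 rad/s.
KE_i = ½ΣIω² = 61.66 J; KE_f = ½(1.023)(8.082)² = 33.40 J.

ΔKE ≈ -28.3 J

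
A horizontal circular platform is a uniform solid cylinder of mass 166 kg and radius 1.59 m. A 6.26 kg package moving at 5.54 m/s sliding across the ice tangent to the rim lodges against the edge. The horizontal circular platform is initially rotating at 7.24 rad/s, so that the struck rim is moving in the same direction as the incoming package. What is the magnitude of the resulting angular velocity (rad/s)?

The axle reaction passes through the central axle and exerts no torque about it; angular momentum about the central axle is conserved through the impact.
I_p = ½(166)(1.59)² = 209.8 kg·m². Taking the sense of the package's angular momentum as positive, L_{package} = m v R = (6.26)(5.54)(1.59) = 55.14 kg·m²/s.
L_i = +I_p ω_p + m v R = +(209.8)(7.24) + 55.14 = 1574 kg·m²/s.
After sticking, I_f = I_p + m R² = 209.8 + (6.26)(1.59)² = 225.7 kg·m².
ω_f = L_i / I_f = 1574 / 225.7 = 6.977 rad/s.

|ω_f| ≈ 6.98 rad/s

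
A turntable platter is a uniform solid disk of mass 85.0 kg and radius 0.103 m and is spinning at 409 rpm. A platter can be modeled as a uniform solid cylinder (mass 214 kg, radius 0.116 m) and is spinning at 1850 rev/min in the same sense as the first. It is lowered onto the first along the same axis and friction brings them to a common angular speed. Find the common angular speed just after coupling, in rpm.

|ω_f| ≈ 1510 rpm

No external torque acts about the common axis, so total angular momentum is conserved.
Moments of inertia: I_A = ½(85.0)(0.103)² = 0.4509 kg·m²; I_B = ½(214)(0.116)² = 1.440 kg·m².
Taking A's sense as positive: L = (0.4509)(409) + (1.440)(1850) = 2848 kg·m²·rpm.
Combined I = 0.4509 + 1.440 = 1.891 kg·m².
ω_f = L / I = 2848 / 1.891 = 1506 rpm.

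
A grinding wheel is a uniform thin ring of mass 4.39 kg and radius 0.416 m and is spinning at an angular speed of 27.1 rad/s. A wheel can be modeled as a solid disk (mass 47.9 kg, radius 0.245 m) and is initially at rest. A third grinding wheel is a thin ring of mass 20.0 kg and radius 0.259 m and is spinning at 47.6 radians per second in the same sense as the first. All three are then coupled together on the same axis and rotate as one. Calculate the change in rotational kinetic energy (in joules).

ΔKE ≈ -791 J

No external torque acts about the common axis, so total angular momentum is conserved.
Moments of inertia: I_A = (4.39)(0.416)² = 0.7597 kg·m²; I_B = ½(47.9)(0.245)² = 1.438 kg·m²; I_C = (20.0)(0.259)² = 1.342 kg·m².
Taking A's sense as positive: L = (0.7597)(27.1) + (1.342)(47.6) = 84.45 kg·m²·rad/s.
Combined I = 0.7597 + 1.438 + 1.342 = 3.539 kg·m².
ω_f = L / I = 84.45 / 3.539 = 23.86 rad/s.
KE_i = ½ΣIω² = 1799 J; KE_f = ½(3.539)(23.86)² = 1008 J.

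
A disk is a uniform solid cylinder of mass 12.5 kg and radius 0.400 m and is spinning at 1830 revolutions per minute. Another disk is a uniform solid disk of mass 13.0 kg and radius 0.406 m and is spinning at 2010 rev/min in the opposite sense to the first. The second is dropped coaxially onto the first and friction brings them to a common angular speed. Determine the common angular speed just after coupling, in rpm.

|ω_f| ≈ 156 rpm

No external torque acts about the common axis, so total angular momentum is conserved.
Moments of inertia: I_A = ½(12.5)(0.400)² = 1.000 kg·m²; I_B = ½(13.0)(0.406)² = 1.071 kg·m².
Taking A's sense as positive: L = (1.000)(1830) − (1.071)(2010) = -323.6 kg·m²·rpm.
Combined I = 1.000 + 1.071 = 2.071 kg·m².
ω_f = L / I = -323.6 / 2.071 = -156.2 rpm.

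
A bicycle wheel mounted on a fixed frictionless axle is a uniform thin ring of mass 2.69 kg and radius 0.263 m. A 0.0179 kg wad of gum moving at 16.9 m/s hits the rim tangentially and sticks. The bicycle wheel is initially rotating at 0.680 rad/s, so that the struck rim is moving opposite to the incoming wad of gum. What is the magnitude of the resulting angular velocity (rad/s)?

The axle reaction passes through the axle and exerts no torque about it; angular momentum about the axle is conserved through the impact.
I_p = (2.69)(0.263)² = 0.1861 kg·m². Taking the sense of the wad of gum's angular momentum as positive, L_{wad} = m v R = (0.0179)(16.9)(0.263) = 0.07956 kg·m²/s.
L_i = −I_p ω_p + m v R = −(0.1861)(0.680) + 0.07956 = -0.04696 kg·m²/s.
After sticking, I_f = I_p + m R² = 0.1861 + (0.0179)(0.263)² = 0.1873 kg·m².
ω_f = L_i / I_f = -0.04696 / 0.1873 = -0.2507 rad/s.

|ω_f| ≈ 0.251 rad/s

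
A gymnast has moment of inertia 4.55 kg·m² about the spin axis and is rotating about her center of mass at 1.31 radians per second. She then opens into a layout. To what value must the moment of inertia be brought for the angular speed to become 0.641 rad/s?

I₂ ≈ 9.30 kg·m²

Angular momentum about the spin axis is conserved since the torque about it is zero.
I₂ = I₁ω₁ / ω₂ = (4.55)(1.31) / (0.641) = 9.299 kg·m².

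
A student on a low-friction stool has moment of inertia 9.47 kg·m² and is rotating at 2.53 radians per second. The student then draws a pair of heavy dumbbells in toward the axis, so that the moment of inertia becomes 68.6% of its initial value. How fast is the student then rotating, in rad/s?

With no external torque about the axis, L is conserved: I₁ω₁ = I₂ω₂.
I₂ = 0.686 × 9.47 = 6.496 kg·m².
ω₂ = I₁ω₁ / I₂ = (9.470)(2.53 rad/s) / (6.496) = 3.688 rad/s.

ω₂ ≈ 3.69 rad/s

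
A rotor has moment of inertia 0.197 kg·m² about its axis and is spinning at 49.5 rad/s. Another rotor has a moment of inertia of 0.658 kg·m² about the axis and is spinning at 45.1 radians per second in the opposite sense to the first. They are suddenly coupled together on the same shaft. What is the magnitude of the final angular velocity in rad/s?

The coupling torques are internal; angular momentum about the shared axis is conserved.
Taking A's sense as positive: L = (0.1970)(49.5) − (0.6580)(45.1) = -19.92 kg·m²·rad/s.
Combined I = 0.1970 + 0.6580 = 0.8550 kg·m².
ω_f = L / I = -19.92 / 0.8550 = -23.30 rad/s.

|ω_f| ≈ 23.3 rad/s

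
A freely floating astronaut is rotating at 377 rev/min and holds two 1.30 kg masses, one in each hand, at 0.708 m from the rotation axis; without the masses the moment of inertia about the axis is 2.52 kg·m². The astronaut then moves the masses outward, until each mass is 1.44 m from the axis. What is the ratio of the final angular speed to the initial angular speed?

Angular momentum about the spin axis is conserved since the torque about it is zero.
I₁ = 2.52 + 2(1.30)(0.708)² = 3.823 kg·m²; I₂ = 2.52 + 2(1.30)(1.44)² = 7.911 kg·m².
ω₂/ω₁ = I₁/I₂ = 3.823 / 7.911 = 0.4833.

ω₂/ω₁ ≈ 0.483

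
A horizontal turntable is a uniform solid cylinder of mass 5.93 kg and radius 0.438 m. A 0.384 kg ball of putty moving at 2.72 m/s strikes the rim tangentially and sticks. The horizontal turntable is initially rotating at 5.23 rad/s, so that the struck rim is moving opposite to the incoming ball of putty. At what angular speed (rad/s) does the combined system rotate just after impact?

|ω_f| ≈ 3.92 rad/s

The axle reaction passes through the axle and exerts no torque about it; angular momentum about the axle is conserved through the impact.
I_p = ½(5.93)(0.438)² = 0.5688 kg·m². Taking the sense of the ball of putty's angular momentum as positive, L_{ball} = m v R = (0.384)(2.72)(0.438) = 0.4575 kg·m²/s.
L_i = −I_p ω_p + m v R = −(0.5688)(5.23) + 0.4575 = -2.517 kg·m²/s.
After sticking, I_f = I_p + m R² = 0.5688 + (0.384)(0.438)² = 0.6425 kg·m².
ω_f = L_i / I_f = -2.517 / 0.6425 = -3.918 rad/s.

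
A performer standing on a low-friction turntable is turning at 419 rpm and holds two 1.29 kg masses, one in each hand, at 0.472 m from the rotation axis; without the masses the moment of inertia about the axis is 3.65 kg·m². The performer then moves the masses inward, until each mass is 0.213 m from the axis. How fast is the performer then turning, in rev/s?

Angular momentum about the spin axis is conserved since the torque about it is zero.
I₁ = 3.65 + 2(1.29)(0.472)² = 4.225 kg·m²; I₂ = 3.65 + 2(1.29)(0.213)² = 3.767 kg·m².
ω₂ = I₁ω₁ / I₂ = (4.225)(419 rpm) / (3.767) = 469.9 rpm = 7.832 rev/s.

ω₂ ≈ 7.83 rev/s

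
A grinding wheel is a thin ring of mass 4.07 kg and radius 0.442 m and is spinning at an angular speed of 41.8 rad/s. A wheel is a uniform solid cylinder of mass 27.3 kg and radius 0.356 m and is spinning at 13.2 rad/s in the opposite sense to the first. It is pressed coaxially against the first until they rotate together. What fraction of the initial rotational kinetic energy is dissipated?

The coupling torques are internal; angular momentum about the shared axis is conserved.
Moments of inertia: I_A = (4.07)(0.442)² = 0.7951 kg·m²; I_B = ½(27.3)(0.356)² = 1.730 kg·m².
Taking A's sense as positive: L = (0.7951)(41.8) − (1.730)(13.2) = 10.40 kg·m²·rad/s.
Combined I = 0.7951 + 1.730 = 2.525 kg·m².
ω_f = L / I = 10.40 / 2.525 = 4.119 rad/s.
KE_i = ½ΣIω² = 845.4 J; KE_f = ½(2.525)(4.119)² = 21.42 J.
Fraction dissipated = (KE_i − KE_f)/KE_i = 0.9747.

fraction ≈ 0.975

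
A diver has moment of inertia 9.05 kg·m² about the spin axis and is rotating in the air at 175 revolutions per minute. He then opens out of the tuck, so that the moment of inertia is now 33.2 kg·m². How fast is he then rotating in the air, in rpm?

ω₂ ≈ 47.7 rpm

Angular momentum about the spin axis is conserved since the torque about it is zero.
ω₂ = I₁ω₁ / I₂ = (9.050)(175 rpm) / (33.20) = 47.70 rpm.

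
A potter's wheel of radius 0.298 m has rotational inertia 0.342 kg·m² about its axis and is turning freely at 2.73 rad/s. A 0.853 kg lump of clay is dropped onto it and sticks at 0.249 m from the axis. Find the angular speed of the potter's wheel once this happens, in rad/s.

ω_f ≈ 2.36 rad/s

No external torque acts about the axis; L_before = L_after.
Added inertia Σmr² = (0.853)(0.249)² = 0.05289 kg·m²; I_f = 0.3420 + 0.05289 = 0.3949 kg·m².
ω_f = I_p ω_i / I_f = (0.3420)(2.73) / 0.3949 = 2.364 rad/s.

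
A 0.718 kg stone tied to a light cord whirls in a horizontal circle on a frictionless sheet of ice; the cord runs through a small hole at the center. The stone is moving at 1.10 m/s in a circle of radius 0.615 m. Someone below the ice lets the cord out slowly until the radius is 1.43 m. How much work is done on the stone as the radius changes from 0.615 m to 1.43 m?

W ≈ -0.354 J

Central (radial) force ⇒ zero torque about the center ⇒ m v r is constant.
v₂ = v₁ r₁ / r₂ = (1.10)(0.615) / (1.43) = 0.4731 m/s.
W = ΔKE = ½m(v₂² − v₁²) = -0.3540 J.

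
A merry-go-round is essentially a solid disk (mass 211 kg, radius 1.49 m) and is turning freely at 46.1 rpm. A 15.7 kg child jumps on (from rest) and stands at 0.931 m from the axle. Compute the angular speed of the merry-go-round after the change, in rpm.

No external torque acts about the axle; L_before = L_after.
I_p = ½(211)(1.49)² = 234.2 kg·m².
Added inertia Σmr² = (15.7)(0.931)² = 13.61 kg·m²; I_f = 234.2 + 13.61 = 247.8 kg·m².
ω_f = I_p ω_i / I_f = (234.2)(46.1) / 247.8 = 43.57 rpm.

ω_f ≈ 43.6 rpm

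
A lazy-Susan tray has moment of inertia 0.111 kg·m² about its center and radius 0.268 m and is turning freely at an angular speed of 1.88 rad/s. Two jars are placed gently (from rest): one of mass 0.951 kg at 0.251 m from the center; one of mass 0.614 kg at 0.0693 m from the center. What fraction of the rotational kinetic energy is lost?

No external torque acts about the center; L_before = L_after.
Added inertia Σmr² = (0.951)(0.251)² + (0.614)(0.0693)² = 0.06286 kg·m²; I_f = 0.1110 + 0.06286 = 0.1739 kg·m².
ω_f = I_p ω_i / I_f = (0.1110)(1.88) / 0.1739 = 1.200 rad/s.
KE_i = ½(0.1110)(1.880 rad/s)² = 0.1962 J; KE_f = ½(0.1739)(1.200)² = 0.1252 J.
Fraction lost = 0.3616.

fraction ≈ 0.362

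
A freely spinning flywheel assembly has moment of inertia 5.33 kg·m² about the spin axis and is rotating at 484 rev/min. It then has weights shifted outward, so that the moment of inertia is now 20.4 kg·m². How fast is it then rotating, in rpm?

ω₂ ≈ 126 rpm

Angular momentum about the spin axis is conserved since the torque about it is zero.
ω₂ = I₁ω₁ / I₂ = (5.330)(484 rpm) / (20.40) = 126.5 rpm.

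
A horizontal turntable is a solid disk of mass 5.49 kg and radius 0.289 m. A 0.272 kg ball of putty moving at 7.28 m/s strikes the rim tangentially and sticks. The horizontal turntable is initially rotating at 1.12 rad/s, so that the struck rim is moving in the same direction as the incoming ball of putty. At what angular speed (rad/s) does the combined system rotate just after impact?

|ω_f| ≈ 3.29 rad/s

About the axle the impulsive forces during the collision are internal, so angular momentum about that axis is conserved.
I_p = ½(5.49)(0.289)² = 0.2293 kg·m². Taking the sense of the ball of putty's angular momentum as positive, L_{ball} = m v R = (0.272)(7.28)(0.289) = 0.5723 kg·m²/s.
L_i = +I_p ω_p + m v R = +(0.2293)(1.12) + 0.5723 = 0.8290 kg·m²/s.
After sticking, I_f = I_p + m R² = 0.2293 + (0.272)(0.289)² = 0.2520 kg·m².
ω_f = L_i / I_f = 0.8290 / 0.2520 = 3.290 rad/s.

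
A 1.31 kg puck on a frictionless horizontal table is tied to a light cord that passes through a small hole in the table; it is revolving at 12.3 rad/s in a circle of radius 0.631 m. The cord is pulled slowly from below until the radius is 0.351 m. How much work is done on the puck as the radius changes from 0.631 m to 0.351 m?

W ≈ 88.1 J

No torque about the axis ⇒ m r₁² ω₁ = m r₂² ω₂.
ω₂ = ω₁ (r₁/r₂)² = (12.3)(0.631/0.351)² = 39.75 rad/s.
W = ΔKE = ½m(v₂² − v₁²) = 88.06 J.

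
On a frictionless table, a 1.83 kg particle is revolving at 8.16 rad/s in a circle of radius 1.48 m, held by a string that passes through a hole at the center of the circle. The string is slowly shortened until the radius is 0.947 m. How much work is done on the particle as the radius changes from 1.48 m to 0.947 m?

No torque about the axis ⇒ m r₁² ω₁ = m r₂² ω₂.
ω₂ = ω₁ (r₁/r₂)² = (8.16)(1.48/0.947)² = 19.93 rad/s.
W = ΔKE = ½m(v₂² − v₁²) = 192.5 J.

W ≈ 192 J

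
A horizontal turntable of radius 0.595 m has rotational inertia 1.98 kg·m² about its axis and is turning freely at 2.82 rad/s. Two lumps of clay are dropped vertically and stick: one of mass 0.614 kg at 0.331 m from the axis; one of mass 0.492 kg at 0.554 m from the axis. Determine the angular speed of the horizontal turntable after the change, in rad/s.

ω_f ≈ 2.54 rad/s

No external torque acts about the axis; L_before = L_after.
Added inertia Σmr² = (0.614)(0.331)² + (0.492)(0.554)² = 0.2183 kg·m²; I_f = 1.980 + 0.2183 = 2.198 kg·m².
ω_f = I_p ω_i / I_f = (1.980)(2.82) / 2.198 = 2.540 rad/s.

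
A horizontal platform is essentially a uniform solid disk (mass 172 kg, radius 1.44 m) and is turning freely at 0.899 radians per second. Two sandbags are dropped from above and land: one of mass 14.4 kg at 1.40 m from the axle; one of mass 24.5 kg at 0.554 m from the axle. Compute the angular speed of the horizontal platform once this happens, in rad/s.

No external torque acts about the axle; L_before = L_after.
I_p = ½(172)(1.44)² = 178.3 kg·m².
Added inertia Σmr² = (14.4)(1.40)² + (24.5)(0.554)² = 35.74 kg·m²; I_f = 178.3 + 35.74 = 214.1 kg·m².
ω_f = I_p ω_i / I_f = (178.3)(0.899) / 214.1 = 0.7489 rad/s.

ω_f ≈ 0.749 rad/s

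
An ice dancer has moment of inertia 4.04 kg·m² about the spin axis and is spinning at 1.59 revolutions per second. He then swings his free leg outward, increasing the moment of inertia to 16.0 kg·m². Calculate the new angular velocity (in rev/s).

ω₂ ≈ 0.401 rev/s

No external torque acts about the spin axis, so angular momentum is conserved.
ω₂ = I₁ω₁ / I₂ = (4.040)(1.59 rev/s) / (16.00) = 0.4015 rev/s.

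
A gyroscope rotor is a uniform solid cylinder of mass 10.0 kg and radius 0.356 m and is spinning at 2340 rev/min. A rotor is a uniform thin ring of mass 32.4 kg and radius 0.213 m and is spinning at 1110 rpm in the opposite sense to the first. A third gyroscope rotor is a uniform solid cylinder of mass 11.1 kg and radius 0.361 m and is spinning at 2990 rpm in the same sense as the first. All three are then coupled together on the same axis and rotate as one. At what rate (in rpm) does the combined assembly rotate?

|ω_f| ≈ 712 rpm

The coupling torques are internal; angular momentum about the shared axis is conserved.
Moments of inertia: I_A = ½(10.0)(0.356)² = 0.6337 kg·m²; I_B = (32.4)(0.213)² = 1.470 kg·m²; I_C = ½(11.1)(0.361)² = 0.7233 kg·m².
Taking A's sense as positive: L = (0.6337)(2340) − (1.470)(1110) + (0.7233)(2990) = 2014 kg·m²·rpm.
Combined I = 0.6337 + 1.470 + 0.7233 = 2.827 kg·m².
ω_f = L / I = 2014 / 2.827 = 712.4 rpm.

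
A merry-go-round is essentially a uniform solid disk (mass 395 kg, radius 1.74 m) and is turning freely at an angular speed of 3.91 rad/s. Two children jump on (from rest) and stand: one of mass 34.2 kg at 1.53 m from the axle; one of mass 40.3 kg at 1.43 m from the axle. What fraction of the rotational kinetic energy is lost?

fraction ≈ 0.214

The added mass arrives with no angular momentum about the axle, and any external torque about the axle is negligible, so the system's angular momentum is conserved.
I_p = ½(395)(1.74)² = 598.0 kg·m².
Added inertia Σmr² = (34.2)(1.53)² + (40.3)(1.43)² = 162.5 kg·m²; I_f = 598.0 + 162.5 = 760.4 kg·m².
ω_f = I_p ω_i / I_f = (598.0)(3.91) / 760.4 = 3.075 rad/s.
KE_i = ½(598.0)(3.910 rad/s)² = 4571 J; KE_f = ½(760.4)(3.075)² = 3594 J.
Fraction lost = 0.2137.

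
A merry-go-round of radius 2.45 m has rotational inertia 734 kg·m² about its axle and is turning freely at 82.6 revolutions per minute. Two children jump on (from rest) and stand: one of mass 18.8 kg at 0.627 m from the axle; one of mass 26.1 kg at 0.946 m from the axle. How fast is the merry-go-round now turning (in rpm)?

The added mass arrives with no angular momentum about the axle, and any external torque about the axle is negligible, so the system's angular momentum is conserved.
Added inertia Σmr² = (18.8)(0.627)² + (26.1)(0.946)² = 30.75 kg·m²; I_f = 734.0 + 30.75 = 764.7 kg·m².
ω_f = I_p ω_i / I_f = (734.0)(82.6) / 764.7 = 79.28 rpm.

ω_f ≈ 79.3 rpm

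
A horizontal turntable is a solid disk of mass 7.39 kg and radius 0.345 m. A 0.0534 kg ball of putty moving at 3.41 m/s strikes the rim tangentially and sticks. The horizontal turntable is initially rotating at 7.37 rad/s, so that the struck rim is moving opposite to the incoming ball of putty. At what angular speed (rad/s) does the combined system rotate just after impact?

About the axle the impulsive forces during the collision are internal, so angular momentum about that axis is conserved.
I_p = ½(7.39)(0.345)² = 0.4398 kg·m². Taking the sense of the ball of putty's angular momentum as positive, L_{ball} = m v R = (0.0534)(3.41)(0.345) = 0.06282 kg·m²/s.
L_i = −I_p ω_p + m v R = −(0.4398)(7.37) + 0.06282 = -3.178 kg·m²/s.
After sticking, I_f = I_p + m R² = 0.4398 + (0.0534)(0.345)² = 0.4462 kg·m².
ω_f = L_i / I_f = -3.178 / 0.4462 = -7.124 rad/s.

|ω_f| ≈ 7.12 rad/s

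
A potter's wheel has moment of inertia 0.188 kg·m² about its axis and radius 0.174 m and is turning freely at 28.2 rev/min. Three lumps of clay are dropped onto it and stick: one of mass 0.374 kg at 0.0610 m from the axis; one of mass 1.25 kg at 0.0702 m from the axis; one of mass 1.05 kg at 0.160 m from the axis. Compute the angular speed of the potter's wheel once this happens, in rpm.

ω_f ≈ 23.8 rpm

No external torque acts about the axis; L_before = L_after.
Added inertia Σmr² = (0.374)(0.0610)² + (1.25)(0.0702)² + (1.05)(0.160)² = 0.03443 kg·m²; I_f = 0.1880 + 0.03443 = 0.2224 kg·m².
ω_f = I_p ω_i / I_f = (0.1880)(28.2) / 0.2224 = 23.83 rpm.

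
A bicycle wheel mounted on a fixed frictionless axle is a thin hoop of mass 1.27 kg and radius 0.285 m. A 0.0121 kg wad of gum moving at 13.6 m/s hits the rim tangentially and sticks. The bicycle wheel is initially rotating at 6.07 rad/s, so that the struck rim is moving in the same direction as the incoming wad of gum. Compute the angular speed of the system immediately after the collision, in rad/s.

About the axle the impulsive forces during the collision are internal, so angular momentum about that axis is conserved.
I_p = (1.27)(0.285)² = 0.1032 kg·m². Taking the sense of the wad of gum's angular momentum as positive, L_{wad} = m v R = (0.0121)(13.6)(0.285) = 0.04690 kg·m²/s.
L_i = +I_p ω_p + m v R = +(0.1032)(6.07) + 0.04690 = 0.6731 kg·m²/s.
After sticking, I_f = I_p + m R² = 0.1032 + (0.0121)(0.285)² = 0.1041 kg·m².
ω_f = L_i / I_f = 0.6731 / 0.1041 = 6.463 rad/s.

|ω_f| ≈ 6.46 rad/s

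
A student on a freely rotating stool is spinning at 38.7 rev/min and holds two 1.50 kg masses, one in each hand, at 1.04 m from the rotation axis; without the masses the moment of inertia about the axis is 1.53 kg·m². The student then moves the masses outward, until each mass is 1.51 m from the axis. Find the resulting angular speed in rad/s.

Angular momentum about the spin axis is conserved since the torque about it is zero.
I₁ = 1.53 + 2(1.50)(1.04)² = 4.775 kg·m²; I₂ = 1.53 + 2(1.50)(1.51)² = 8.370 kg·m².
ω₂ = I₁ω₁ / I₂ = (4.775)(38.7 rpm) / (8.370) = 22.08 rpm = 2.312 rad/s.

ω₂ ≈ 2.31 rad/s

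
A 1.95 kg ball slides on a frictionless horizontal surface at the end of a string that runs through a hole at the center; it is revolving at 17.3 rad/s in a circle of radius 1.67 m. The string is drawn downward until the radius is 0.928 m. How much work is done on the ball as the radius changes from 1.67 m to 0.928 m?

The constraining force is radial, so m r² ω about the center is conserved.
ω₂ = ω₁ (r₁/r₂)² = (17.3)(1.67/0.928)² = 56.03 rad/s.
W = ΔKE = ½m(v₂² − v₁²) = 1822 J.

W ≈ 1820 J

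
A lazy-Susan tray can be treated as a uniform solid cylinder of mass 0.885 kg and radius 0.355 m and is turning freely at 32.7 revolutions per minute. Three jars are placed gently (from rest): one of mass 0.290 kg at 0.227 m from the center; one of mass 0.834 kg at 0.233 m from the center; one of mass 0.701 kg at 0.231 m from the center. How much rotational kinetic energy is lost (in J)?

energy lost ≈ 0.208 J

No external torque acts about the center; L_before = L_after.
I_p = ½(0.885)(0.355)² = 0.05577 kg·m².
Added inertia Σmr² = (0.290)(0.227)² + (0.834)(0.233)² + (0.701)(0.231)² = 0.09763 kg·m²; I_f = 0.05577 + 0.09763 = 0.1534 kg·m².
ω_f = I_p ω_i / I_f = (0.05577)(32.7) / 0.1534 = 11.89 rpm.
KE_i = ½(0.05577)(3.424 rad/s)² = 0.3270 J; KE_f = ½(0.1534)(1.245)² = 0.1189 J.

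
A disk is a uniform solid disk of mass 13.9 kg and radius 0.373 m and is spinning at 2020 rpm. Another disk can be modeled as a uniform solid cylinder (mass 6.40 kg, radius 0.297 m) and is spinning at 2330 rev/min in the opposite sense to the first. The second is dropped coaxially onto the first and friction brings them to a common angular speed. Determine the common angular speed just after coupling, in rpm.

|ω_f| ≈ 1040 rpm

No external torque acts about the common axis, so total angular momentum is conserved.
Moments of inertia: I_A = ½(13.9)(0.373)² = 0.9669 kg·m²; I_B = ½(6.40)(0.297)² = 0.2823 kg·m².
Taking A's sense as positive: L = (0.9669)(2020) − (0.2823)(2330) = 1296 kg·m²·rpm.
Combined I = 0.9669 + 0.2823 = 1.249 kg·m².
ω_f = L / I = 1296 / 1.249 = 1037 rpm.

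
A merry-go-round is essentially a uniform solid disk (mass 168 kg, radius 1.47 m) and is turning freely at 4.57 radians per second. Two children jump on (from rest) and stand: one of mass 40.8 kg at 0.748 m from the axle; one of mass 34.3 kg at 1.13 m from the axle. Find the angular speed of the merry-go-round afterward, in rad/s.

ω_f ≈ 3.34 rad/s

No external torque acts about the axle; L_before = L_after.
I_p = ½(168)(1.47)² = 181.5 kg·m².
Added inertia Σmr² = (40.8)(0.748)² + (34.3)(1.13)² = 66.63 kg·m²; I_f = 181.5 + 66.63 = 248.1 kg·m².
ω_f = I_p ω_i / I_f = (181.5)(4.57) / 248.1 = 3.343 rad/s.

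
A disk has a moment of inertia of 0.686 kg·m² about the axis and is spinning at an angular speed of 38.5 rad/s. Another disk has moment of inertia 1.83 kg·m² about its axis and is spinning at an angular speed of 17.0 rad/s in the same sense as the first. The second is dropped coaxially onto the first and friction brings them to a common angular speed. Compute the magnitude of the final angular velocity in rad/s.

|ω_f| ≈ 22.9 rad/s

The coupling torques are internal; angular momentum about the shared axis is conserved.
Taking A's sense as positive: L = (0.6860)(38.5) + (1.830)(17.0) = 57.52 kg·m²·rad/s.
Combined I = 0.6860 + 1.830 = 2.516 kg·m².
ω_f = L / I = 57.52 / 2.516 = 22.86 rad/s.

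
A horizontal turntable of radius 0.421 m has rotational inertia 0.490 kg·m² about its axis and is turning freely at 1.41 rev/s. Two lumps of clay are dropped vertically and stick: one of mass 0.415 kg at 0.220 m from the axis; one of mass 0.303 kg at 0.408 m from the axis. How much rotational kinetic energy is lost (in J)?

energy lost ≈ 2.42 J

No external torque acts about the axis; L_before = L_after.
Added inertia Σmr² = (0.415)(0.220)² + (0.303)(0.408)² = 0.07052 kg·m²; I_f = 0.4900 + 0.07052 = 0.5605 kg·m².
ω_f = I_p ω_i / I_f = (0.4900)(1.41) / 0.5605 = 1.233 rev/s.
KE_i = ½(0.4900)(8.859 rad/s)² = 19.23 J; KE_f = ½(0.5605)(7.745)² = 16.81 J.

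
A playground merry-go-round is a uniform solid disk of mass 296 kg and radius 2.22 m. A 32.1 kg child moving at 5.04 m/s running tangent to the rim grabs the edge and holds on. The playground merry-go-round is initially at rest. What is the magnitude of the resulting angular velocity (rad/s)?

|ω_f| ≈ 0.405 rad/s

About the axle the impulsive forces during the collision are internal, so angular momentum about that axis is conserved.
I_p = ½(296)(2.22)² = 729.4 kg·m². Taking the sense of the child's angular momentum as positive, L_{child} = m v R = (32.1)(5.04)(2.22) = 359.2 kg·m²/s.
L_i = 0 + 359.2 = 359.2 kg·m²/s.
After sticking, I_f = I_p + m R² = 729.4 + (32.1)(2.22)² = 887.6 kg·m².
ω_f = L_i / I_f = 359.2 / 887.6 = 0.4046 rad/s.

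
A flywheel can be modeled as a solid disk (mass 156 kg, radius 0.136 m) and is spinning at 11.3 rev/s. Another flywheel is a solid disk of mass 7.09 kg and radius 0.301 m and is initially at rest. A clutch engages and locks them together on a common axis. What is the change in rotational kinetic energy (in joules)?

ΔKE ≈ -662 J

The coupling torques are internal; angular momentum about the shared axis is conserved.
Moments of inertia: I_A = ½(156)(0.136)² = 1.443 kg·m²; I_B = ½(7.09)(0.301)² = 0.3212 kg·m².
Taking A's sense as positive: L = (1.443)(11.3) = 16.30 kg·m²·rev/s.
Combined I = 1.443 + 0.3212 = 1.764 kg·m².
ω_f = L / I = 16.30 / 1.764 = 9.242 rev/s.
KE_i = ½ΣIω² = 3636 J; KE_f = ½(1.764)(58.07)² = 2974 J.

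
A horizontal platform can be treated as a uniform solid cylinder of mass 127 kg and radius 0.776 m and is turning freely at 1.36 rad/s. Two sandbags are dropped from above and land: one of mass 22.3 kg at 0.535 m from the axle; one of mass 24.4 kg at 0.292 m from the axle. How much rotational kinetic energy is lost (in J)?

No external torque acts about the axle; L_before = L_after.
I_p = ½(127)(0.776)² = 38.24 kg·m².
Added inertia Σmr² = (22.3)(0.535)² + (24.4)(0.292)² = 8.463 kg·m²; I_f = 38.24 + 8.463 = 46.70 kg·m².
ω_f = I_p ω_i / I_f = (38.24)(1.36) / 46.70 = 1.114 rad/s.
KE_i = ½(38.24)(1.360 rad/s)² = 35.36 J; KE_f = ½(46.70)(1.114)² = 28.95 J.

energy lost ≈ 6.41 J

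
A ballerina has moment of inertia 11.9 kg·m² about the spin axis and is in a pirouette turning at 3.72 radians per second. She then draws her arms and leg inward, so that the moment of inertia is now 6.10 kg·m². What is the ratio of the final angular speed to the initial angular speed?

ω₂/ω₁ ≈ 1.95

With no external torque about the axis, L is conserved: I₁ω₁ = I₂ω₂.
ω₂/ω₁ = I₁/I₂ = 11.90 / 6.100 = 1.951.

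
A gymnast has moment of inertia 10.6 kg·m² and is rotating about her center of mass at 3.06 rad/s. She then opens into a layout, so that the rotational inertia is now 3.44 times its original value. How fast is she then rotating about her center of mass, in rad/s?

No external torque acts about the spin axis, so angular momentum is conserved.
I₂ = 3.44 × 10.6 = 36.46 kg·m².
ω₂ = I₁ω₁ / I₂ = (10.60)(3.06 rad/s) / (36.46) = 0.8895 rad/s.

ω₂ ≈ 0.890 rad/s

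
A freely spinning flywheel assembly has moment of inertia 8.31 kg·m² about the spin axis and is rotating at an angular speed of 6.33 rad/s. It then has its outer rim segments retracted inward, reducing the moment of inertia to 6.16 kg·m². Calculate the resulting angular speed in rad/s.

ω₂ ≈ 8.54 rad/s

Angular momentum about the spin axis is conserved since the torque about it is zero.
ω₂ = I₁ω₁ / I₂ = (8.310)(6.33 rad/s) / (6.160) = 8.539 rad/s.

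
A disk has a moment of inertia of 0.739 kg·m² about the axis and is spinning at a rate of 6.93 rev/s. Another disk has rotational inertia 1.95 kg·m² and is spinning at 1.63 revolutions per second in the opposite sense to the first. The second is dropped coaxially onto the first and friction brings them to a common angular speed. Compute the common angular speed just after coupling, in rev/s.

No external torque acts about the common axis, so total angular momentum is conserved.
Taking A's sense as positive: L = (0.7390)(6.93) − (1.950)(1.63) = 1.943 kg·m²·rev/s.
Combined I = 0.7390 + 1.950 = 2.689 kg·m².
ω_f = L / I = 1.943 / 2.689 = 0.7225 rev/s.

|ω_f| ≈ 0.722 rev/s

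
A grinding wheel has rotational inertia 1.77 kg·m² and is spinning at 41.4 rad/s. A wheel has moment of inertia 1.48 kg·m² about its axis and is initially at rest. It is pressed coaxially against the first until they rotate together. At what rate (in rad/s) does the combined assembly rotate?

|ω_f| ≈ 22.5 rad/s

The coupling torques are internal; angular momentum about the shared axis is conserved.
Taking A's sense as positive: L = (1.770)(41.4) = 73.28 kg·m²·rad/s.
Combined I = 1.770 + 1.480 = 3.250 kg·m².
ω_f = L / I = 73.28 / 3.250 = 22.55 rad/s.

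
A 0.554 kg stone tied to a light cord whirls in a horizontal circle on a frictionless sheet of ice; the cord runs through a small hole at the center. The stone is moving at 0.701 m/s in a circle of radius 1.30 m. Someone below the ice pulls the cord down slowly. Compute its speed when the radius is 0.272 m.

The only horizontal force on the mass is along the cord (radial), so it exerts no torque about the hole and angular momentum m v r is conserved.
v₂ = v₁ r₁ / r₂ = (0.701)(1.30) / (0.272) = 3.350 m/s.

v₂ ≈ 3.35 m/s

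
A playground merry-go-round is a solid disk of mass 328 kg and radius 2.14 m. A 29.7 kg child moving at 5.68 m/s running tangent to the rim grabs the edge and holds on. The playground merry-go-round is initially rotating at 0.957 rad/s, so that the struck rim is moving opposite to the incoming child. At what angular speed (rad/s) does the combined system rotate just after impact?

|ω_f| ≈ 0.403 rad/s

About the axle the impulsive forces during the collision are internal, so angular momentum about that axis is conserved.
I_p = ½(328)(2.14)² = 751.1 kg·m². Taking the sense of the child's angular momentum as positive, L_{child} = m v R = (29.7)(5.68)(2.14) = 361.0 kg·m²/s.
L_i = −I_p ω_p + m v R = −(751.1)(0.957) + 361.0 = -357.7 kg·m²/s.
After sticking, I_f = I_p + m R² = 751.1 + (29.7)(2.14)² = 887.1 kg·m².
ω_f = L_i / I_f = -357.7 / 887.1 = -0.4033 rad/s.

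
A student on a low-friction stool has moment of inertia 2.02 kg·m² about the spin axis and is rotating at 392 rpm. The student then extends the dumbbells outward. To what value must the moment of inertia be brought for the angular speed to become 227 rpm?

I₂ ≈ 3.49 kg·m²

Angular momentum about the spin axis is conserved since the torque about it is zero.
I₂ = I₁ω₁ / ω₂ = (2.02)(392) / (227) = 3.488 kg·m².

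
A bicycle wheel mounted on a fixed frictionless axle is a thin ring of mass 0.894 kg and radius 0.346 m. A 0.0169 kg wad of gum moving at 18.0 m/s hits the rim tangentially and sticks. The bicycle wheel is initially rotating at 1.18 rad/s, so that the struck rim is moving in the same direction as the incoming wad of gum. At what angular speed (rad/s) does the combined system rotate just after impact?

About the axle the impulsive forces during the collision are internal, so angular momentum about that axis is conserved.
I_p = (0.894)(0.346)² = 0.1070 kg·m². Taking the sense of the wad of gum's angular momentum as positive, L_{wad} = m v R = (0.0169)(18.0)(0.346) = 0.1053 kg·m²/s.
L_i = +I_p ω_p + m v R = +(0.1070)(1.18) + 0.1053 = 0.2315 kg·m²/s.
After sticking, I_f = I_p + m R² = 0.1070 + (0.0169)(0.346)² = 0.1090 kg·m².
ω_f = L_i / I_f = 0.2315 / 0.1090 = 2.123 rad/s.

|ω_f| ≈ 2.12 rad/s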